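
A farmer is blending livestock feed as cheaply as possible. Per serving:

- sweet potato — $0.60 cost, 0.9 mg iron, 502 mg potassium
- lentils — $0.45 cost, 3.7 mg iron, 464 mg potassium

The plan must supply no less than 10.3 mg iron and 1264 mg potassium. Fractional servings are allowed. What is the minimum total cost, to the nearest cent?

$1.25

The cheapest plan sits at a corner of the feasible region — with two constraints it uses at most two foods.
sweet potato only: max(10.3/0.9, 1264/502) = 11.44 servings → $6.87.
lentils only: max(10.3/3.7, 1264/464) = 2.784 servings → $1.25.
sweet potato + lentils: the both-tight solution has a negative serving — not a feasible corner.
Cheapest feasible corner: $1.25.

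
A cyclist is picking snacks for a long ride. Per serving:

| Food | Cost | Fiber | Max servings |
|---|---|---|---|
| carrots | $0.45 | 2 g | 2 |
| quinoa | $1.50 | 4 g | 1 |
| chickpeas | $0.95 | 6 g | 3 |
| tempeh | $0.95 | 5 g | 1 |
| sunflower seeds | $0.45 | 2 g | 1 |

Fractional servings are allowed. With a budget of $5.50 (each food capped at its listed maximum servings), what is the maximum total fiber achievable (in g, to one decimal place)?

Fiber per dollar: chickpeas 6.316, tempeh 5.263, carrots 4.444, sunflower seeds 4.444, quinoa 2.667.
Take 3 servings of chickpeas: spends $2.85, +18.0 g fiber (running total 18.0 g).
Take 1 serving of tempeh: spends $0.95, +5.0 g fiber (running total 23.0 g).
Take 2 servings of carrots: spends $0.90, +4.0 g fiber (running total 27.0 g).
Take 1 serving of sunflower seeds: spends $0.45, +2.0 g fiber (running total 29.0 g).
Take 0.2333 servings of quinoa: spends $0.35, +0.9 g fiber (running total 29.9 g).
Greedy by best ratio exhausts the cost allowance optimally: 29.9 g.

29.9 g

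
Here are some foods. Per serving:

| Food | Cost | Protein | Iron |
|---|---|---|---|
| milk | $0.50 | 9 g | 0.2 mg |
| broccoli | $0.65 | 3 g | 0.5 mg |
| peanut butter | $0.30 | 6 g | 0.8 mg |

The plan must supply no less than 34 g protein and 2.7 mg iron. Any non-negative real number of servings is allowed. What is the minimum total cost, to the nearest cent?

Two binding constraints pin down two serving amounts, so the optimal mix uses at most two foods. The candidates are each food alone (scaled to the tighter of protein/iron) and each pair with both constraints tight.
milk only: max(34/9, 2.7/0.2) = 13.5 servings → $6.75.
broccoli only: max(34/3, 2.7/0.5) = 11.33 servings → $7.37.
peanut butter only: max(34/6, 2.7/0.8) = 5.667 servings → $1.70.
milk + broccoli with both tight: 2.282 servings and 4.487 servings → $4.06.
milk + peanut butter with both tight: 1.833 servings and 2.917 servings → $1.79.
broccoli + peanut butter: intersection lies outside the first quadrant.
The minimum over all feasible corners is $1.70.

$1.70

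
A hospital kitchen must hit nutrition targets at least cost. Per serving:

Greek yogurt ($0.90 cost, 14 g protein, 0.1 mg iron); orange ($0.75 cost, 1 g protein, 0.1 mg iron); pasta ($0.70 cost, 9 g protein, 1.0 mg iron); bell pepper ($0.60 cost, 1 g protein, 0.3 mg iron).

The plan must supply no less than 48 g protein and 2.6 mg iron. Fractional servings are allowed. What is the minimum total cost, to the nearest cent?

$3.38

Greek yogurt only: max(48/14, 2.6/0.1) = 26 servings → $23.40.
orange only: max(48/1, 2.6/0.1) = 48 servings → $36.00.
pasta only: max(48/9, 2.6/1.0) = 5.333 servings → $3.73.
bell pepper only: max(48/1, 2.6/0.3) = 48 servings → $28.80.
Greek yogurt + orange with both tight: 1.692 servings and 24.31 servings → $19.75.
Greek yogurt + pasta with both tight: 1.878 servings and 2.412 servings → $3.38.
Greek yogurt + bell pepper with both tight: 2.878 servings and 7.707 servings → $7.21.
orange + pasta: the both-tight solution has a negative serving — not a feasible corner.
orange + bell pepper: the both-tight solution has a negative serving — not a feasible corner.
pasta + bell pepper: the both-tight solution has a negative serving — not a feasible corner.
Cheapest feasible corner: $3.38.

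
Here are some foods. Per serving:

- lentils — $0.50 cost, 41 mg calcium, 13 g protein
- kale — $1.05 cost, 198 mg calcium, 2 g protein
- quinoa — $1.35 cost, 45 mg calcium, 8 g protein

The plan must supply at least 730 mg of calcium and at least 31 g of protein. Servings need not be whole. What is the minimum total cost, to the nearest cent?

With two linear requirements the optimum uses one or two foods; enumerate the corners.
lentils only: max(730/41, 31/13) = 17.8 servings → $8.90.
kale only: max(730/198, 31/2) = 15.5 servings → $16.27.
quinoa only: max(730/45, 31/8) = 16.22 servings → $21.90.
lentils + kale with both tight: 1.877 servings and 3.298 servings → $4.40.
lentils + quinoa: the both-tight solution has a negative serving — not a feasible corner.
kale + quinoa with both tight: 2.975 servings and 3.131 servings → $7.35.
The minimum over all feasible corners is $4.40.

$4.40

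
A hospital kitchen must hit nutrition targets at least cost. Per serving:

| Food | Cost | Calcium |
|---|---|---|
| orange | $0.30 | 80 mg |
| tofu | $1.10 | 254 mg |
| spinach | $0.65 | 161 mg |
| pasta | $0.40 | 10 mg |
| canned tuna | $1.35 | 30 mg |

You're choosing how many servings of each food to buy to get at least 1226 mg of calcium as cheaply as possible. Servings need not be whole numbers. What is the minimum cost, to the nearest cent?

Cost per mg of calcium: orange $0.0037, spinach $0.0040, tofu $0.0043, pasta $0.0400, canned tuna $0.0450.
With no serving limits, use only orange: 1226 mg / 80 mg = 15.32 servings × $0.30 = $4.60.

$4.60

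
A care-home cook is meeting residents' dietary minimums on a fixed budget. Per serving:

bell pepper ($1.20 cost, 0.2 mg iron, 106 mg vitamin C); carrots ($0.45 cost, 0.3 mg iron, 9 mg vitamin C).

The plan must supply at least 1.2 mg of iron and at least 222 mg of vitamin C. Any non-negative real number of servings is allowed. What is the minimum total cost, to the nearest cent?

Compare the cost at each extreme point of the feasible region.
bell pepper only: max(1.2/0.2, 222/106) = 6 servings → $7.20.
carrots only: max(1.2/0.3, 222/9) = 24.67 servings → $11.10.
bell pepper + carrots with both tight: 1.86 servings and 2.76 servings → $3.47.
Cheapest feasible corner: $3.47.

$3.47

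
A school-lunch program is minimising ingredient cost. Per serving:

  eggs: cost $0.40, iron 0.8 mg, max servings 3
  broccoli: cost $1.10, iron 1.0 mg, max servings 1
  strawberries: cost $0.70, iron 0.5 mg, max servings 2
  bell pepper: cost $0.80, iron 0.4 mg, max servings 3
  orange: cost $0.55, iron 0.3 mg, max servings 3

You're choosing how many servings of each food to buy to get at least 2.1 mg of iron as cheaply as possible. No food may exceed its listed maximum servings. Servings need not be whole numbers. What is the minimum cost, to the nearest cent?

$1.05

Cost per mg of iron: eggs $0.5000, broccoli $1.1000, strawberries $1.4000, orange $1.8333, bell pepper $2.0000.
Take 2.625 servings of eggs: +2.1 mg iron for $1.05 (total $1.05, still need 0.0 mg).
Greedy by cheapest-per-mg is optimal for a single linear constraint, so the minimum cost is $1.05.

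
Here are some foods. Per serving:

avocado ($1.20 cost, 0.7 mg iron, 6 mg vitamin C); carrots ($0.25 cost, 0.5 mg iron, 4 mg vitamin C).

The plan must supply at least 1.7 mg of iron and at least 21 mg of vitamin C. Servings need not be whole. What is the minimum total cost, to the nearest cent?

With two linear requirements the optimum uses one or two foods; enumerate the corners.
avocado only: max(1.7/0.7, 21/6) = 3.5 servings → $4.20.
carrots only: max(1.7/0.5, 21/4) = 5.25 servings → $1.31.
avocado + carrots: the both-tight solution has a negative serving — not a feasible corner.
The minimum over all feasible corners is $1.31.

$1.31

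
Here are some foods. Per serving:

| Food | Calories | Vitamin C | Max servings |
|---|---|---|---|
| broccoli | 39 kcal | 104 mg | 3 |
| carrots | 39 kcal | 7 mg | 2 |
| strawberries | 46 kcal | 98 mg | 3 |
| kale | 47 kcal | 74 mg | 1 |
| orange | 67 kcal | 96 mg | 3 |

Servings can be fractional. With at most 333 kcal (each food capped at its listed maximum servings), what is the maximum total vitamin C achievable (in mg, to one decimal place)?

Vitamin C per kcal: broccoli 2.667, strawberries 2.13, kale 1.574, orange 1.433, carrots 0.1795.
Take 3 servings of broccoli: uses 117 kcal, +312.0 mg vitamin C (running total 312.0 mg).
Take 3 servings of strawberries: uses 138 kcal, +294.0 mg vitamin C (running total 606.0 mg).
Take 1 serving of kale: uses 47 kcal, +74.0 mg vitamin C (running total 680.0 mg).
Take 0.4627 servings of orange: uses 31 kcal, +44.4 mg vitamin C (running total 724.4 mg).
Filling greedily by vitamin C-per-kcal is optimal for one linear limit, giving 724.4 mg.

724.4 mg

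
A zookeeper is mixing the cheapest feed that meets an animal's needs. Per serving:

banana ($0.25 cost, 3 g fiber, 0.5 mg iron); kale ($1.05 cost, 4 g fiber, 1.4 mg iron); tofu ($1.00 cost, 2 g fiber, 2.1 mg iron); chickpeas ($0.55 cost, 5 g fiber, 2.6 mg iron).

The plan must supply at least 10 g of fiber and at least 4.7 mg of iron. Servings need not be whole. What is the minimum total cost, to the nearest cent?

A basic optimal solution has at most two foods positive. Try each food alone and each pair with both targets met exactly.
banana only: max(10/3, 4.7/0.5) = 9.4 servings → $2.35.
kale only: max(10/4, 4.7/1.4) = 3.357 servings → $3.52.
tofu only: max(10/2, 4.7/2.1) = 5 servings → $5.00.
chickpeas only: max(10/5, 4.7/2.6) = 2 servings → $1.10.
banana + kale: intersection lies outside the first quadrant.
banana + tofu with both tight: 2.189 servings and 1.717 servings → $2.26.
banana + chickpeas with both tight: 0.4717 servings and 1.717 servings → $1.06.
kale + tofu with both tight: 2.071 servings and 0.8571 servings → $3.03.
kale + chickpeas with both tight: 0.7353 servings and 1.412 servings → $1.55.
tofu + chickpeas with both targets exact would need a negative amount; discard.
So the least-cost plan costs $1.06.

$1.06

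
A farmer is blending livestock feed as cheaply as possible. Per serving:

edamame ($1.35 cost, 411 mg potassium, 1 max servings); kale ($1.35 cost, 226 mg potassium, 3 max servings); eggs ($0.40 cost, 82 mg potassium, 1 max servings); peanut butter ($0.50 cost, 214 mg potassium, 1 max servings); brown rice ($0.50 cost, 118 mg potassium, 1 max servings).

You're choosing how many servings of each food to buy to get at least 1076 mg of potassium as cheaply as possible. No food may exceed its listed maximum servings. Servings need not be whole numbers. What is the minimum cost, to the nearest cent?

Cost per mg of potassium: peanut butter $0.0023, edamame $0.0033, brown rice $0.0042, eggs $0.0049, kale $0.0060.
Take 1 serving of peanut butter: +214.0 mg potassium for $0.50 (total $0.50, still need 862.0 mg).
Take 1 serving of edamame: +411.0 mg potassium for $1.35 (total $1.85, still need 451.0 mg).
Take 1 serving of brown rice: +118.0 mg potassium for $0.50 (total $2.35, still need 333.0 mg).
Take 1 serving of eggs: +82.0 mg potassium for $0.40 (total $2.75, still need 251.0 mg).
Take 1.111 servings of kale: +251.0 mg potassium for $1.50 (total $4.25, still need 0.0 mg).
Greedy by cheapest-per-mg is optimal for a single linear constraint, so the minimum cost is $4.25.

$4.25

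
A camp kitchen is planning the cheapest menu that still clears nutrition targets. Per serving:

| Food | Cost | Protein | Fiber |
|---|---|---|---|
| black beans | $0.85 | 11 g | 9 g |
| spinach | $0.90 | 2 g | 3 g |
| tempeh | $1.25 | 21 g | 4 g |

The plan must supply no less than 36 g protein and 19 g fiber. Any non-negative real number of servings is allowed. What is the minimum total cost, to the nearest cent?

Compare the cost at each extreme point of the feasible region.
black beans only: max(36/11, 19/9) = 3.273 servings → $2.78.
spinach only: max(36/2, 19/3) = 18 servings → $16.20.
tempeh only: max(36/21, 19/4) = 4.75 servings → $5.94.
black beans + spinach: intersection lies outside the first quadrant.
black beans + tempeh with both tight: 1.759 servings and 0.7931 servings → $2.49.
spinach + tempeh with both tight: 4.636 servings and 1.273 servings → $5.76.
Cheapest feasible corner: $2.49.

$2.49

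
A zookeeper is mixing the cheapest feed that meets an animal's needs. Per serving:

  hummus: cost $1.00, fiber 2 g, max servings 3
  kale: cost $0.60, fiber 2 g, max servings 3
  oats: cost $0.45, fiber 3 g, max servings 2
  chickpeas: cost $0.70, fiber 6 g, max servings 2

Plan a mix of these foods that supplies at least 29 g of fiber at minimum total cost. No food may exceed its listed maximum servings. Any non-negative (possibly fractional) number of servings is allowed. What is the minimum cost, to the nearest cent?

$6.60

Cost per g of fiber: chickpeas $0.1167, oats $0.1500, kale $0.3000, hummus $0.5000.
Take 2 servings of chickpeas: +12.0 g fiber for $1.40 (total $1.40, still need 17.0 g).
Take 2 servings of oats: +6.0 g fiber for $0.90 (total $2.30, still need 11.0 g).
Take 3 servings of kale: +6.0 g fiber for $1.80 (total $4.10, still need 5.0 g).
Take 2.5 servings of hummus: +5.0 g fiber for $2.50 (total $6.60, still need 0.0 g).
Filling from the cheapest source first is optimal under one linear minimum: $6.60.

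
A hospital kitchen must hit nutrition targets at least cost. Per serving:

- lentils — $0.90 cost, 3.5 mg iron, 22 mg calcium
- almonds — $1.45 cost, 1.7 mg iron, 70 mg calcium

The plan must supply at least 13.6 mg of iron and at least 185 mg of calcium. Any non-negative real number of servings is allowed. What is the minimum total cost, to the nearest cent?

For a min-cost LP with two ≥-constraints, a basic feasible solution has at most two positive variables.
lentils only: max(13.6/3.5, 185/22) = 8.409 servings → $7.57.
almonds only: max(13.6/1.7, 185/70) = 8 servings → $11.60.
lentils + almonds with both tight: 3.071 servings and 1.678 servings → $5.20.
The minimum over all feasible corners is $5.20.

$5.20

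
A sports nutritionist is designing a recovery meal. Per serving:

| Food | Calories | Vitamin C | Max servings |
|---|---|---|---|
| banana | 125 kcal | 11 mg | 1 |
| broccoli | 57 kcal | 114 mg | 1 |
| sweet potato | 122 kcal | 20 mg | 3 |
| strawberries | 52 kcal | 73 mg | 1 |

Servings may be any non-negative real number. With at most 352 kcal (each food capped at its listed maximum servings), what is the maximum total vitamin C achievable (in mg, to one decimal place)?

226.8 mg

Vitamin C per kcal: broccoli 2, strawberries 1.404, sweet potato 0.1639, banana 0.088.
Take 1 serving of broccoli: uses 57 kcal, +114.0 mg vitamin C (running total 114.0 mg).
Take 1 serving of strawberries: uses 52 kcal, +73.0 mg vitamin C (running total 187.0 mg).
Take 1.992 servings of sweet potato: uses 243 kcal, +39.8 mg vitamin C (running total 226.8 mg).
Filling greedily by vitamin C-per-kcal is optimal for one linear limit, giving 226.8 mg.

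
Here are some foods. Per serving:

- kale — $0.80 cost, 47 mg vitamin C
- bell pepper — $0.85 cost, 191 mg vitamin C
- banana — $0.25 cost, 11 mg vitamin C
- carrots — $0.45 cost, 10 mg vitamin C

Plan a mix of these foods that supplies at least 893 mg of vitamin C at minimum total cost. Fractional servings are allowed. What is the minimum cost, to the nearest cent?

$3.97

Cost per mg of vitamin C: bell pepper $0.0045, kale $0.0170, banana $0.0227, carrots $0.0450.
With no serving limits, use only bell pepper: 893 mg / 191 mg = 4.675 servings × $0.85 = $3.97.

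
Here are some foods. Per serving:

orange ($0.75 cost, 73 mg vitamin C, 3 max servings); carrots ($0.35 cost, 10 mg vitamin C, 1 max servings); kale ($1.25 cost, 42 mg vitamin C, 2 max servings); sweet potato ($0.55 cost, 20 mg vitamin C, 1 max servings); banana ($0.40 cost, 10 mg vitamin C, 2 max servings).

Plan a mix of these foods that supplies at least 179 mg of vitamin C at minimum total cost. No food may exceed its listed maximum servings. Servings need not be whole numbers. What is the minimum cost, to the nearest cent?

$1.84

Cost per mg of vitamin C: orange $0.0103, sweet potato $0.0275, kale $0.0298, carrots $0.0350, banana $0.0400.
Take 2.452 servings of orange: +179.0 mg vitamin C for $1.84 (total $1.84, still need 0.0 mg).
Greedy by cheapest-per-mg is optimal for a single linear constraint, so the minimum cost is $1.84.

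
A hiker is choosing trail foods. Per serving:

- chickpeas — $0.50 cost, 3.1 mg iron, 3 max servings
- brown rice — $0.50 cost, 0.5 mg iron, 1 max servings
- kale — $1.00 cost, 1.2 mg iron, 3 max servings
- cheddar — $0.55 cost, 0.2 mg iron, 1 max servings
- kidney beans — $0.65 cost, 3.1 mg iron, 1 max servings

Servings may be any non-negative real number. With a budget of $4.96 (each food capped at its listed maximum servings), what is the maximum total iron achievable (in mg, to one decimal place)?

Iron per dollar: chickpeas 6.2, kidney beans 4.769, kale 1.2, brown rice 1, cheddar 0.3636.
Take 3 servings of chickpeas: spends $1.50, +9.3 mg iron (running total 9.3 mg).
Take 1 serving of kidney beans: spends $0.65, +3.1 mg iron (running total 12.4 mg).
Take 2.81 servings of kale: spends $2.81, +3.4 mg iron (running total 15.8 mg).
Greedy by best ratio exhausts the cost allowance optimally: 15.8 mg.

15.8 mg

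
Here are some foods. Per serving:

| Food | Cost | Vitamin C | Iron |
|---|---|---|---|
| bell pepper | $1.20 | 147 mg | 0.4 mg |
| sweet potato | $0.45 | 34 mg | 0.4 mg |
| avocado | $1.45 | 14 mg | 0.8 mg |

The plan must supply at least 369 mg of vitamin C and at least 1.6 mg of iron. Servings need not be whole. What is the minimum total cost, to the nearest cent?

$3.35

bell pepper only: max(369/147, 1.6/0.4) = 4 servings → $4.80.
sweet potato only: max(369/34, 1.6/0.4) = 10.85 servings → $4.88.
avocado only: max(369/14, 1.6/0.8) = 26.36 servings → $38.22.
bell pepper + sweet potato with both tight: 2.062 servings and 1.938 servings → $3.35.
bell pepper + avocado with both tight: 2.436 servings and 0.7821 servings → $4.06.
sweet potato + avocado: the both-tight solution has a negative serving — not a feasible corner.
The minimum over all feasible corners is $3.35.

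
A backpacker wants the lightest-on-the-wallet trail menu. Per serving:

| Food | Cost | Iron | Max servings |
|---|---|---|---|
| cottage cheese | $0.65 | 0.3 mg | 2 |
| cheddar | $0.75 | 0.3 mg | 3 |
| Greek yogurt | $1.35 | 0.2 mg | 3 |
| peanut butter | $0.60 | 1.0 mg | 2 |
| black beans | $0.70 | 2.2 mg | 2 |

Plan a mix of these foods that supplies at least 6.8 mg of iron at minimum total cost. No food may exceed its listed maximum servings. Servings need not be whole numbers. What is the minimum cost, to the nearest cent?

Cost per mg of iron: black beans $0.3182, peanut butter $0.6000, cottage cheese $2.1667, cheddar $2.5000, Greek yogurt $6.7500.
Take 2 servings of black beans: +4.4 mg iron for $1.40 (total $1.40, still need 2.4 mg).
Take 2 servings of peanut butter: +2.0 mg iron for $1.20 (total $2.60, still need 0.4 mg).
Take 1.333 servings of cottage cheese: +0.4 mg iron for $0.87 (total $3.47, still need 0.0 mg).
Filling from the cheapest source first is optimal under one linear minimum: $3.47.

$3.47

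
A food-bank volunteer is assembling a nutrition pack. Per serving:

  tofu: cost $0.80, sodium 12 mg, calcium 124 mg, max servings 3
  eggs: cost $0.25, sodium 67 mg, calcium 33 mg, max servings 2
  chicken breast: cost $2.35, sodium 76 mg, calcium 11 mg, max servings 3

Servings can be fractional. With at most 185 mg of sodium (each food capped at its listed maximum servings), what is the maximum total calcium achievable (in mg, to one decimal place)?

Calcium per mg sodium: tofu 10.33, eggs 0.4925, chicken breast 0.1447.
Take 3 servings of tofu: uses 36 mg sodium, +372.0 mg calcium (running total 372.0 mg).
Take 2 servings of eggs: uses 134 mg sodium, +66.0 mg calcium (running total 438.0 mg).
Take 0.1974 servings of chicken breast: uses 15 mg sodium, +2.2 mg calcium (running total 440.2 mg).
Filling greedily by calcium-per-mg sodium is optimal for one linear limit, giving 440.2 mg.

440.2 mg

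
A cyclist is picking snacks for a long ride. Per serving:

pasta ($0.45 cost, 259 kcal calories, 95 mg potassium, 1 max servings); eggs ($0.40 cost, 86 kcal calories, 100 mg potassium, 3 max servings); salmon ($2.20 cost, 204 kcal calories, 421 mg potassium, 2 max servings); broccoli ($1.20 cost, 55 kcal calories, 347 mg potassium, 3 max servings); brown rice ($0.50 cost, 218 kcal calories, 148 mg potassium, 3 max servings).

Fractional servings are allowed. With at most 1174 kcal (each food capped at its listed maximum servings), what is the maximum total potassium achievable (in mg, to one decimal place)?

Potassium per kcal: broccoli 6.309, salmon 2.064, eggs 1.163, brown rice 0.6789, pasta 0.3668.
Take 3 servings of broccoli: uses 165 kcal, +1041.0 mg potassium (running total 1041.0 mg).
Take 2 servings of salmon: uses 408 kcal, +842.0 mg potassium (running total 1883.0 mg).
Take 3 servings of eggs: uses 258 kcal, +300.0 mg potassium (running total 2183.0 mg).
Take 1.573 servings of brown rice: uses 343 kcal, +232.9 mg potassium (running total 2415.9 mg).
Greedy by best ratio exhausts the calories allowance optimally: 2415.9 mg.

2415.9 mg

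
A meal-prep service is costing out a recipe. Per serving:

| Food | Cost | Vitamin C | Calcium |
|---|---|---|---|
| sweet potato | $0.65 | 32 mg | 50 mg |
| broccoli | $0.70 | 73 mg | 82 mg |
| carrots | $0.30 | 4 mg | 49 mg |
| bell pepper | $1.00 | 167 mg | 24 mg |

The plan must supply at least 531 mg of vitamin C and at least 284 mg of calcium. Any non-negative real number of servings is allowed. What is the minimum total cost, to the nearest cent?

$3.94

A basic optimal solution has at most two foods positive. Try each food alone and each pair with both targets met exactly.
sweet potato only: max(531/32, 284/50) = 16.59 servings → $10.79.
broccoli only: max(531/73, 284/82) = 7.274 servings → $5.09.
carrots only: max(531/4, 284/49) = 132.8 servings → $39.83.
bell pepper only: max(531/167, 284/24) = 11.83 servings → $11.83.
sweet potato + broccoli: the both-tight solution has a negative serving — not a feasible corner.
sweet potato + carrots: the both-tight solution has a negative serving — not a feasible corner.
sweet potato + bell pepper with both tight: 4.575 servings and 2.303 servings → $5.28.
broccoli + carrots with both targets exact would need a negative amount; discard.
broccoli + bell pepper with both tight: 2.904 servings and 1.91 servings → $3.94.
carrots + bell pepper with both tight: 4.289 servings and 3.077 servings → $4.36.
The minimum over all feasible corners is $3.94.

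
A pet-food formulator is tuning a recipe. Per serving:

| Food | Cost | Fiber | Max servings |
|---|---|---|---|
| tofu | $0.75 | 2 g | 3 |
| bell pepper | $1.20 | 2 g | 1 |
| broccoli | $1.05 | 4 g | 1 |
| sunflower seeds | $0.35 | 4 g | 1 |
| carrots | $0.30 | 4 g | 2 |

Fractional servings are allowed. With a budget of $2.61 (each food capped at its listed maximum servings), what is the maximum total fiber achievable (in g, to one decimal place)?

Fiber per dollar: carrots 13.33, sunflower seeds 11.43, broccoli 3.81, tofu 2.667, bell pepper 1.667.
Take 2 servings of carrots: spends $0.60, +8.0 g fiber (running total 8.0 g).
Take 1 serving of sunflower seeds: spends $0.35, +4.0 g fiber (running total 12.0 g).
Take 1 serving of broccoli: spends $1.05, +4.0 g fiber (running total 16.0 g).
Take 0.8133 servings of tofu: spends $0.61, +1.6 g fiber (running total 17.6 g).
Filling greedily by fiber-per-dollar is optimal for one linear limit, giving 17.6 g.

17.6 g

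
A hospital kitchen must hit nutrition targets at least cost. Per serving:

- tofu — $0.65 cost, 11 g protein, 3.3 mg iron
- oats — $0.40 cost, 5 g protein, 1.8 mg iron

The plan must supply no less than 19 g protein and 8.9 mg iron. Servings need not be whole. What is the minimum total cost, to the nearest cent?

$1.75

A basic optimal solution has at most two foods positive. Try each food alone and each pair with both targets met exactly.
tofu only: max(19/11, 8.9/3.3) = 2.697 servings → $1.75.
oats only: max(19/5, 8.9/1.8) = 4.944 servings → $1.98.
tofu + oats: intersection lies outside the first quadrant.
Cheapest feasible corner: $1.75.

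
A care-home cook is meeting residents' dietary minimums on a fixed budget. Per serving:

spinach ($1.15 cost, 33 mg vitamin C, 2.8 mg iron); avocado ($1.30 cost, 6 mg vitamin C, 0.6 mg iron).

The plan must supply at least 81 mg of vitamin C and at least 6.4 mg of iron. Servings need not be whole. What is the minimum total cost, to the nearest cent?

This is a tiny linear program; its minimum lies at a vertex of the feasible set. List the vertices and price them.
spinach only: max(81/33, 6.4/2.8) = 2.455 servings → $2.82.
avocado only: max(81/6, 6.4/0.6) = 13.5 servings → $17.55.
spinach + avocado: intersection lies outside the first quadrant.
The minimum over all feasible corners is $2.82.

$2.82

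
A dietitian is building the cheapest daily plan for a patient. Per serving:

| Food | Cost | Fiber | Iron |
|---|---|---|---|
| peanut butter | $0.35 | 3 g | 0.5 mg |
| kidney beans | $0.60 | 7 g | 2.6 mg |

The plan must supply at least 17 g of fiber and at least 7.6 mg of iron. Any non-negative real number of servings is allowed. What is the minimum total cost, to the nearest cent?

Check every corner: each single food scaled to meet both minima, and each pair solved so both constraints bind.
peanut butter only: max(17/3, 7.6/0.5) = 15.2 servings → $5.32.
kidney beans only: max(17/7, 7.6/2.6) = 2.923 servings → $1.75.
peanut butter + kidney beans: the both-tight solution has a negative serving — not a feasible corner.
The minimum over all feasible corners is $1.75.

$1.75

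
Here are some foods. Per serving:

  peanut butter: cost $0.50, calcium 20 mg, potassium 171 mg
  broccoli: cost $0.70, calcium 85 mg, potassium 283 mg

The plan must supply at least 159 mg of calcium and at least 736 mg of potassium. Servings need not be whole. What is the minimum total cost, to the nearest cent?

$1.82

peanut butter only: max(159/20, 736/171) = 7.95 servings → $3.98.
broccoli only: max(159/85, 736/283) = 2.601 servings → $1.82.
peanut butter + broccoli with both tight: 1.979 servings and 1.405 servings → $1.97.
Cheapest feasible corner: $1.82.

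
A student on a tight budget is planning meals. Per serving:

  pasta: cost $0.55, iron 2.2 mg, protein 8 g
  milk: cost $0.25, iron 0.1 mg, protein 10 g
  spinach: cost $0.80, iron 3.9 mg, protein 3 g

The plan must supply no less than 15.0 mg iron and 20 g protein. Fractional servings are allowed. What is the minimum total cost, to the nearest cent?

$3.21

pasta only: max(15.0/2.2, 20/8) = 6.818 servings → $3.75.
milk only: max(15.0/0.1, 20/10) = 150 servings → $37.50.
spinach only: max(15.0/3.9, 20/3) = 6.667 servings → $5.33.
pasta + milk: the both-tight solution has a negative serving — not a feasible corner.
pasta + spinach with both tight: 1.341 servings and 3.089 servings → $3.21.
milk + spinach with both tight: 0.8527 servings and 3.824 servings → $3.27.
Cheapest feasible corner: $3.21.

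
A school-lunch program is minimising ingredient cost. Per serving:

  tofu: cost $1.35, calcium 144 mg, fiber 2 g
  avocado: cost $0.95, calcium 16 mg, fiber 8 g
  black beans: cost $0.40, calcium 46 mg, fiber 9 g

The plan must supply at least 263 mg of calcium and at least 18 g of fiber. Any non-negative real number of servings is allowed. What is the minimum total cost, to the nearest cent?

tofu only: max(263/144, 18/2) = 9 servings → $12.15.
avocado only: max(263/16, 18/8) = 16.44 servings → $15.62.
black beans only: max(263/46, 18/9) = 5.717 servings → $2.29.
tofu + avocado with both tight: 1.621 servings and 1.845 servings → $3.94.
tofu + black beans with both tight: 1.278 servings and 1.716 servings → $2.41.
avocado + black beans: the both-tight solution has a negative serving — not a feasible corner.
So the least-cost plan costs $2.29.

$2.29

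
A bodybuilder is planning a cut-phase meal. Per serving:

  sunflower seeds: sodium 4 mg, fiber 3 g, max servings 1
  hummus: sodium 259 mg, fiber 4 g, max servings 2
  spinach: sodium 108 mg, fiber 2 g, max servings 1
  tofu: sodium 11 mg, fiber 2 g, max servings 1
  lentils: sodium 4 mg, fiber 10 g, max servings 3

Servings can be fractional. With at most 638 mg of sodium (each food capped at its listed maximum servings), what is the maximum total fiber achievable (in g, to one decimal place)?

Fiber per mg sodium: lentils 2.5, sunflower seeds 0.75, tofu 0.1818, spinach 0.01852, hummus 0.01544.
Take 3 servings of lentils: uses 12 mg sodium, +30.0 g fiber (running total 30.0 g).
Take 1 serving of sunflower seeds: uses 4 mg sodium, +3.0 g fiber (running total 33.0 g).
Take 1 serving of tofu: uses 11 mg sodium, +2.0 g fiber (running total 35.0 g).
Take 1 serving of spinach: uses 108 mg sodium, +2.0 g fiber (running total 37.0 g).
Take 1.942 servings of hummus: uses 503 mg sodium, +7.8 g fiber (running total 44.8 g).
Filling greedily by fiber-per-mg sodium is optimal for one linear limit, giving 44.8 g.

44.8 g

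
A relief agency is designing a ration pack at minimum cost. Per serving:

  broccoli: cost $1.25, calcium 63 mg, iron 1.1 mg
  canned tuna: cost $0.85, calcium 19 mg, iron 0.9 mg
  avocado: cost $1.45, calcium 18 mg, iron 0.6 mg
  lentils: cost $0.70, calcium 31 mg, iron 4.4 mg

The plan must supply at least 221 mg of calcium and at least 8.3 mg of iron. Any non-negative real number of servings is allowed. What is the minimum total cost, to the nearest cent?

$4.48

Check every corner: each single food scaled to meet both minima, and each pair solved so both constraints bind.
broccoli only: max(221/63, 8.3/1.1) = 7.545 servings → $9.43.
canned tuna only: max(221/19, 8.3/0.9) = 11.63 servings → $9.89.
avocado only: max(221/18, 8.3/0.6) = 13.83 servings → $20.06.
lentils only: max(221/31, 8.3/4.4) = 7.129 servings → $4.99.
broccoli + canned tuna with both tight: 1.151 servings and 7.816 servings → $8.08.
broccoli + avocado: intersection lies outside the first quadrant.
broccoli + lentils with both tight: 2.942 servings and 1.151 servings → $4.48.
canned tuna + avocado with both tight: 3.5 servings and 8.583 servings → $15.42.
canned tuna + lentils: intersection lies outside the first quadrant.
avocado + lentils with both tight: 11.8 servings and 0.2772 servings → $17.30.
So the least-cost plan costs $4.48.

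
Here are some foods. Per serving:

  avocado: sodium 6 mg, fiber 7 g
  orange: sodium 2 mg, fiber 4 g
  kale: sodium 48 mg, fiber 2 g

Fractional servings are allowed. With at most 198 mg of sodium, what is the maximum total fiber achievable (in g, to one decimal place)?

396.0 g

Fiber per mg sodium: orange 2, avocado 1.167, kale 0.04167.
With no serving limits, spend the whole sodium allowance on orange: 198 mg / 2 mg × 4 g = 396.0 g.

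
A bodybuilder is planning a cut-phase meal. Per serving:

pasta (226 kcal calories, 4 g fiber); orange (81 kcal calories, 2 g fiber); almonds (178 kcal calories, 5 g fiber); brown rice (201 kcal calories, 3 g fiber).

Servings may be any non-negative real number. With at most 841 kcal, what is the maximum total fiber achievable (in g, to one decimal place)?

23.6 g

Fiber per kcal: almonds 0.02809, orange 0.02469, pasta 0.0177, brown rice 0.01493.
With no serving limits, spend the whole calories allowance on almonds: 841 kcal / 178 kcal × 5 g = 23.6 g.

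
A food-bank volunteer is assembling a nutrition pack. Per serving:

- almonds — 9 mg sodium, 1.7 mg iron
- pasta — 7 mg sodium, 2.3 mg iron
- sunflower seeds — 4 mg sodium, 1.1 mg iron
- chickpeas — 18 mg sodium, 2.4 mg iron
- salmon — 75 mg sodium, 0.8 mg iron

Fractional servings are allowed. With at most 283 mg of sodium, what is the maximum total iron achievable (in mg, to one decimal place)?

93.0 mg

Iron per mg sodium: pasta 0.3286, sunflower seeds 0.275, almonds 0.1889, chickpeas 0.1333, salmon 0.01067.
With no serving limits, spend the whole sodium allowance on pasta: 283 mg / 7 mg × 2.3 mg = 93.0 mg.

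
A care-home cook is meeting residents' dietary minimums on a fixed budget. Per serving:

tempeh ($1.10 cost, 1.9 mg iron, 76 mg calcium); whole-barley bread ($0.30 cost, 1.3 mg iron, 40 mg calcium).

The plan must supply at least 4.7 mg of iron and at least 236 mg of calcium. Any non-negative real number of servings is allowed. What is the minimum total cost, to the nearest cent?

This is a tiny linear program; its minimum lies at a vertex of the feasible set. List the vertices and price them.
tempeh only: max(4.7/1.9, 236/76) = 3.105 servings → $3.42.
whole-barley bread only: max(4.7/1.3, 236/40) = 5.9 servings → $1.77.
tempeh + whole-barley bread with both targets exact would need a negative amount; discard.
The minimum over all feasible corners is $1.77.

$1.77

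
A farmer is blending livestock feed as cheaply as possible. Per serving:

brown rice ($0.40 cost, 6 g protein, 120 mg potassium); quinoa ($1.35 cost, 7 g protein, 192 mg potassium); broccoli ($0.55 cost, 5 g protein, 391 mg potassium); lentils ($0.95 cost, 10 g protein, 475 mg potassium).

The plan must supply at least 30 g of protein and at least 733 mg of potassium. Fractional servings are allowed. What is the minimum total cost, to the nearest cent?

This is a tiny linear program; its minimum lies at a vertex of the feasible set. List the vertices and price them.
brown rice only: max(30/6, 733/120) = 6.108 servings → $2.44.
quinoa only: max(30/7, 733/192) = 4.286 servings → $5.79.
broccoli only: max(30/5, 733/391) = 6 servings → $3.30.
lentils only: max(30/10, 733/475) = 3 servings → $2.85.
brown rice + quinoa with both tight: 2.016 servings and 2.558 servings → $4.26.
brown rice + broccoli with both tight: 4.619 servings and 0.457 servings → $2.10.
brown rice + lentils with both tight: 4.194 servings and 0.4836 servings → $2.14.
quinoa + broccoli with both targets exact would need a negative amount; discard.
quinoa + lentils with both targets exact would need a negative amount; discard.
broccoli + lentils: intersection lies outside the first quadrant.
So the least-cost plan costs $2.10.

$2.10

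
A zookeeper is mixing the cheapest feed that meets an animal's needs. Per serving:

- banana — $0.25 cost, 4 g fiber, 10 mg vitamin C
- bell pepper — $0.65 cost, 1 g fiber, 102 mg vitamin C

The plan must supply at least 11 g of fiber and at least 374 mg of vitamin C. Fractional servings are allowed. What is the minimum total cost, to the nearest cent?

$2.73

Check every corner: each single food scaled to meet both minima, and each pair solved so both constraints bind.
banana only: max(11/4, 374/10) = 37.4 servings → $9.35.
bell pepper only: max(11/1, 374/102) = 11 servings → $7.15.
banana + bell pepper with both tight: 1.879 servings and 3.482 servings → $2.73.
The minimum over all feasible corners is $2.73.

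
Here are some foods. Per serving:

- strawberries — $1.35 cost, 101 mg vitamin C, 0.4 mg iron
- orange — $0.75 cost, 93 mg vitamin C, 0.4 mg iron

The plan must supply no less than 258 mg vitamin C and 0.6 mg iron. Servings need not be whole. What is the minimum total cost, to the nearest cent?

strawberries only: max(258/101, 0.6/0.4) = 2.554 servings → $3.45.
orange only: max(258/93, 0.6/0.4) = 2.774 servings → $2.08.
strawberries + orange: intersection lies outside the first quadrant.
Cheapest feasible corner: $2.08.

$2.08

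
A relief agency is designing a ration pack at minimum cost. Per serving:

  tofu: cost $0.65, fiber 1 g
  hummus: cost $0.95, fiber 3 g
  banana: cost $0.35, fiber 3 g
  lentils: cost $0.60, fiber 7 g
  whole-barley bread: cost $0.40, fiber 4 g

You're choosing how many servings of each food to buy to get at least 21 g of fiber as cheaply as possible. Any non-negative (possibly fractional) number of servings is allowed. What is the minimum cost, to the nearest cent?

$1.80

Cost per g of fiber: lentils $0.0857, whole-barley bread $0.1000, banana $0.1167, hummus $0.3167, tofu $0.6500.
With no serving limits, use only lentils: 21 g / 7 g = 3 servings × $0.60 = $1.80.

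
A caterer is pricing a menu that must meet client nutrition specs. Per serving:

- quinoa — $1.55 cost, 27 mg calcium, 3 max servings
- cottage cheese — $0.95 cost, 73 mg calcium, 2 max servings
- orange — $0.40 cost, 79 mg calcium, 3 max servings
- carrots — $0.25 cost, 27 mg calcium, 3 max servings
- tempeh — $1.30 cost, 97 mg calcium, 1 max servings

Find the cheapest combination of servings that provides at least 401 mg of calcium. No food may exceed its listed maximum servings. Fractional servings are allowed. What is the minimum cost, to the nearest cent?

Cost per mg of calcium: orange $0.0051, carrots $0.0093, cottage cheese $0.0130, tempeh $0.0134, quinoa $0.0574.
Take 3 servings of orange: +237.0 mg calcium for $1.20 (total $1.20, still need 164.0 mg).
Take 3 servings of carrots: +81.0 mg calcium for $0.75 (total $1.95, still need 83.0 mg).
Take 1.137 servings of cottage cheese: +83.0 mg calcium for $1.08 (total $3.03, still need 0.0 mg).
Greedy by cheapest-per-mg is optimal for a single linear constraint, so the minimum cost is $3.03.

$3.03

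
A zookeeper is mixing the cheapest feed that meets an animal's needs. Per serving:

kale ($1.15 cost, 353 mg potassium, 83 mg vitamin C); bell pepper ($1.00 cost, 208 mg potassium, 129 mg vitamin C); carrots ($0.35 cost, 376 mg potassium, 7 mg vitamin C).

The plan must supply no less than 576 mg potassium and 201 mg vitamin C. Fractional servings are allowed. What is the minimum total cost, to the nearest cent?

$1.76

Two binding constraints pin down two serving amounts, so the optimal mix uses at most two foods. The candidates are each food alone (scaled to the tighter of potassium/vitamin C) and each pair with both constraints tight.
kale only: max(576/353, 201/83) = 2.422 servings → $2.78.
bell pepper only: max(576/208, 201/129) = 2.769 servings → $2.77.
carrots only: max(576/376, 201/7) = 28.71 servings → $10.05.
kale + bell pepper with both tight: 1.149 servings and 0.8186 servings → $2.14.
kale + carrots with both targets exact would need a negative amount; discard.
bell pepper + carrots with both tight: 1.521 servings and 0.6907 servings → $1.76.
Cheapest feasible corner: $1.76.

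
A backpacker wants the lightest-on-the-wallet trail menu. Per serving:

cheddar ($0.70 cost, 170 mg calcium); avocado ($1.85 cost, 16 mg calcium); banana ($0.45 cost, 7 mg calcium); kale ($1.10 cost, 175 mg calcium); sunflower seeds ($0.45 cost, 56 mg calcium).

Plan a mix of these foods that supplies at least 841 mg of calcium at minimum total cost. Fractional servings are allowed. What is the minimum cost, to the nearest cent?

$3.46

Cost per mg of calcium: cheddar $0.0041, kale $0.0063, sunflower seeds $0.0080, banana $0.0643, avocado $0.1156.
With no serving limits, use only cheddar: 841 mg / 170 mg = 4.947 servings × $0.70 = $3.46.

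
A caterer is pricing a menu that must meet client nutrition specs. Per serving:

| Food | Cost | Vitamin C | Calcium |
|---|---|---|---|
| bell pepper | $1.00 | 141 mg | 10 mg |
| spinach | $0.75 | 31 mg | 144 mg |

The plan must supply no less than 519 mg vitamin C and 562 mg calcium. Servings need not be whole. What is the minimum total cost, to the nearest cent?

Compare the cost at each extreme point of the feasible region.
bell pepper only: max(519/141, 562/10) = 56.2 servings → $56.20.
spinach only: max(519/31, 562/144) = 16.74 servings → $12.56.
bell pepper + spinach with both tight: 2.867 servings and 3.704 servings → $5.64.
So the least-cost plan costs $5.64.

$5.64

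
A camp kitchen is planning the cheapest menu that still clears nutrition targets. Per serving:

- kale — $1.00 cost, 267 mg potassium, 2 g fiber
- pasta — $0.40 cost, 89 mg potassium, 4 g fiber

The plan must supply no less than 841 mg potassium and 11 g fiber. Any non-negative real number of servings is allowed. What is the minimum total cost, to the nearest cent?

$3.24

Check every corner: each single food scaled to meet both minima, and each pair solved so both constraints bind.
kale only: max(841/267, 11/2) = 5.5 servings → $5.50.
pasta only: max(841/89, 11/4) = 9.449 servings → $3.78.
kale + pasta with both tight: 2.68 servings and 1.41 servings → $3.24.
So the least-cost plan costs $3.24.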